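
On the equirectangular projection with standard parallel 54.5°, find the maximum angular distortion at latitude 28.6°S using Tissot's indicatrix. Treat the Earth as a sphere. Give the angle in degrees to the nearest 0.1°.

In the equirectangular projection with standard parallel φ₀ = 54.5° (x = Rλ cos φ₀, y = Rφ), meridians are true-scale (h = 1) and the parallel scale is k = cos φ₀ / cos φ.
At 28.6°: h = 1.000, k = 0.6614; principal scales a = 1.000, b = 0.6614.
sin(ω/2) = (a − b)/(a + b) = 0.3386/1.661 = 0.2038, so ω = 2 arcsin(0.2038) ≈ 23.5°.

23.5°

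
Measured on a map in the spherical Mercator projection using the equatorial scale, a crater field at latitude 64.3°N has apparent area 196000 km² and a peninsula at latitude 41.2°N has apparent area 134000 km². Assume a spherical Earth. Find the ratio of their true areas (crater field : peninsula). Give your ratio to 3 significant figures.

On Mercator the areal scale is sec²φ, so true area = apparent × cos²φ.
True area of crater field: 196000 × cos²(64.3°) = 196000 × 0.1881 = 36860 km².
True area of peninsula: 134000 × cos²(41.2°) = 134000 × 0.5661 = 75860 km².
Ratio = 36860 / 75860 ≈ 0.486.

0.486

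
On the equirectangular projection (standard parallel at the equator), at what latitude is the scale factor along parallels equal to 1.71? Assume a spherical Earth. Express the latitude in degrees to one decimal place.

Plate carrée: h = 1, k = sec φ along parallels.
sec φ = 1.71  ⇒  cos φ = 0.5848  ⇒  φ ≈ 54.2°.

54.2°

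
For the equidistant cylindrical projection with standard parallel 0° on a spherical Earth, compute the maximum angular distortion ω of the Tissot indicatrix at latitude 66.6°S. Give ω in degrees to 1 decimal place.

In the plate carrée (x = Rλ, y = Rφ), meridians are true-scale (h = 1) and parallels are stretched by k = sec φ.
At 66.6°: h = 1.000, k = 2.518; principal scales a = 2.518, b = 1.000.
sin(ω/2) = (a − b)/(a + b) = 1.518/3.518 = 0.4315, so ω = 2 arcsin(0.4315) ≈ 51.1°.

51.1°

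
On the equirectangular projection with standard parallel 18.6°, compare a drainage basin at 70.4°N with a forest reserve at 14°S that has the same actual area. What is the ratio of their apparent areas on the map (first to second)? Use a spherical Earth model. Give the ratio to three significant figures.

With standard parallel φ₀ = 18.6°, the equirectangular projection gives x = Rλ cos φ₀, y = Rφ, so h = 1 and k = cos 18.6° / cos φ.
Areal scale at 70.4°: h·k = 1.000 × 2.825 = 2.825.
Areal scale at 14°: h·k = 1.000 × 0.9768 = 0.9768.
Ratio = 2.825/0.9768 ≈ 2.89.

2.89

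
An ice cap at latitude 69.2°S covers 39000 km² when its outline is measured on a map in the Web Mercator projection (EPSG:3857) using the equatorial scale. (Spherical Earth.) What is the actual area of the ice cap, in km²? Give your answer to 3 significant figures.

4920 km²

The Mercator projection is conformal; its linear scale factor is the same in every direction and equals sec φ = 1/cos φ.
Areal scale = k² = sec²φ = 1/cos²(69.2°) = 1/0.3551² = 7.930.
True area = apparent / (areal scale) = 39000 / 7.930 ≈ 4920 km².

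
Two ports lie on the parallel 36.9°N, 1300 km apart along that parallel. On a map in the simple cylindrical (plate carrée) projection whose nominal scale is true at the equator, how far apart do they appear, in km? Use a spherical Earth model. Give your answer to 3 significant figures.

1630 km

In the plate carrée (x = Rλ, y = Rφ), meridians are true-scale (h = 1) and parallels are stretched by k = sec φ.
Along the parallel, k = sec 36.9° = 1/0.7997 = 1.250.
Map distance = 1300 × 1.250 ≈ 1630 km.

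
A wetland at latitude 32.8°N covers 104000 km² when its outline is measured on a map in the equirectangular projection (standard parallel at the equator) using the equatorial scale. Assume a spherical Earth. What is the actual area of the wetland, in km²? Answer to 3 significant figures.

87400 km²

For the equirectangular projection with φ₀ = 0 (plate carrée), h = 1 along meridians and k = sec φ along parallels.
Areal scale = h·k = 1 × sec φ; at 32.8°, h = 1.000, k = 1.190, so h·k = 1.190.
True area = apparent / (areal scale) = 104000 / 1.190 ≈ 87400 km².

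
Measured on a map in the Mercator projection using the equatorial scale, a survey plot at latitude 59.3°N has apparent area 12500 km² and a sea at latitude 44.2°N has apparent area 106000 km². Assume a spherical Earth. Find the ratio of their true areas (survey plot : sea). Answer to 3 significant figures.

Mercator's areal exaggeration is sec²φ; hence true area = (apparent area) · cos²φ.
True area of survey plot: 12500 × cos²(59.3°) = 12500 × 0.2607 = 3258 km².
True area of sea: 106000 × cos²(44.2°) = 106000 × 0.5140 = 54480 km².
Ratio = 3258 / 54480 ≈ 0.0598.

0.0598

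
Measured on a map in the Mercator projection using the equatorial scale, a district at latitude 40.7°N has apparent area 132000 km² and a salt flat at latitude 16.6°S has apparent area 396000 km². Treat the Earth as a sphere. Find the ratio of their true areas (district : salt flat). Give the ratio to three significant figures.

Mercator's areal exaggeration is sec²φ; hence true area = (apparent area) · cos²φ.
True area of district: 132000 × cos²(40.7°) = 132000 × 0.5748 = 75870 km².
True area of salt flat: 396000 × cos²(16.6°) = 396000 × 0.9184 = 363700 km².
Ratio = 75870 / 363700 ≈ 0.209.

0.209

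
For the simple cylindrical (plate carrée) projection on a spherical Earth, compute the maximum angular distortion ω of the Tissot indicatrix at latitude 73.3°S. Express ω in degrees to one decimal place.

In the plate carrée (x = Rλ, y = Rφ), meridians are true-scale (h = 1) and parallels are stretched by k = sec φ.
At 73.3°: h = 1.000, k = 3.480; principal scales a = 3.480, b = 1.000.
sin(ω/2) = (a − b)/(a + b) = 2.480/4.480 = 0.5536, so ω = 2 arcsin(0.5536) ≈ 67.2°.

67.2°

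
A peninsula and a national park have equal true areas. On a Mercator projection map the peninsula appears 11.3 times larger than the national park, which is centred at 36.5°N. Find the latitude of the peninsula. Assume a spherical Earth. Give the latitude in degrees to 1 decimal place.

76.2°

For equal true areas on Mercator, apparent areas scale as sec²φ, so the ratio is cos²φ₂ / cos²φ₁.
cos²φ₂ / cos²φ₁ = 11.3  ⇒  cos φ₁ = cos 36.5° / √11.3 = 0.8039/3.362 = 0.2391.
φ₁ = arccos(0.2391) ≈ 76.2°.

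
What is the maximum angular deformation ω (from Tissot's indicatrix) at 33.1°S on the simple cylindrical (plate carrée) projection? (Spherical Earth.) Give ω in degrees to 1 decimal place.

10.1°

For the equirectangular projection with φ₀ = 0 (plate carrée), h = 1 along meridians and k = sec φ along parallels.
At 33.1°: h = 1.000, k = 1.194; principal scales a = 1.194, b = 1.000.
sin(ω/2) = (a − b)/(a + b) = 0.1937/2.194 = 0.08831, so ω = 2 arcsin(0.08831) ≈ 10.1°.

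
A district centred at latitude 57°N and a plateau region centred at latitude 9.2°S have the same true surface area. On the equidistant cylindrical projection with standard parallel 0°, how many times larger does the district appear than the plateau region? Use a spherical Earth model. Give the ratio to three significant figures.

1.81

Plate carrée maps x = Rλ, y = Rφ. The meridian scale is h = 1 and the parallel scale is k = 1/cos φ = sec φ.
Areal scale at 57°: h·k = 1.000 × 1.836 = 1.836.
Areal scale at 9.2°: h·k = 1.000 × 1.013 = 1.013.
Ratio = 1.836/1.013 ≈ 1.81.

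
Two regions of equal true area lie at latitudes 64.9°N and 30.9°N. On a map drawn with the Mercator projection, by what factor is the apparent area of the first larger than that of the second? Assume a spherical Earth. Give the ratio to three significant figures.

4.09

Mercator areal scale is sec²φ.
At 64.9°: sec²(64.9°) = 1/0.4242² = 5.557.
At 30.9°: sec²(30.9°) = 1/0.8581² = 1.358.
Ratio = 5.557/1.358 = cos²(30.9°)/cos²(64.9°) ≈ 4.09.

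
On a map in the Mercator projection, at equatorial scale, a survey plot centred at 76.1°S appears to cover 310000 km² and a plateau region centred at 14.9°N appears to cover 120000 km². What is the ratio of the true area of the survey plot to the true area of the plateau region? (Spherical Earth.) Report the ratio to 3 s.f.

Mercator's areal exaggeration is sec²φ; hence true area = (apparent area) · cos²φ.
True area of survey plot: 310000 × cos²(76.1°) = 310000 × 0.05771 = 17890 km².
True area of plateau region: 120000 × cos²(14.9°) = 120000 × 0.9339 = 112100 km².
Ratio = 17890 / 112100 ≈ 0.160.

0.160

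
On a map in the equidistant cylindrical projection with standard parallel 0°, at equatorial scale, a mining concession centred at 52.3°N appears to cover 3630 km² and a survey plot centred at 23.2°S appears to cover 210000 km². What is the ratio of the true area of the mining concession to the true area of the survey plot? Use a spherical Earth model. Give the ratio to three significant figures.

0.0115

Plate carrée has h = 1 and k = sec φ, giving areal scale sec φ; true area = (apparent area) · cos φ.
True area of mining concession: 3630 × cos(52.3°) = 3630 × 0.6115 = 2220 km².
True area of survey plot: 210000 × cos(23.2°) = 210000 × 0.9191 = 193000 km².
Ratio = 2220 / 193000 ≈ 0.0115.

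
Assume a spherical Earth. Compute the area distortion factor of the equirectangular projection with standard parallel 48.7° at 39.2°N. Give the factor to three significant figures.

The equidistant cylindrical projection with φ₀ = 48.7° has h = 1 (meridians true) and k = cos φ₀ / cos φ along parallels.
Areal scale = h·k = 1 × cos φ₀ / cos φ; at 39.2°, h = 1.000, k = 0.8517, so h·k = 0.8517.

0.852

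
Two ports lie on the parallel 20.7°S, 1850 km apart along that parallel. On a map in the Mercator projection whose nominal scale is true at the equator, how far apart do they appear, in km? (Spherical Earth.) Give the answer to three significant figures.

1980 km

Mercator is conformal, so the point scale is isotropic: h = k = sec φ = 1/cos φ.
Along the parallel, k = sec 20.7° = 1/0.9354 = 1.069.
Map distance = 1850 × 1.069 ≈ 1980 km.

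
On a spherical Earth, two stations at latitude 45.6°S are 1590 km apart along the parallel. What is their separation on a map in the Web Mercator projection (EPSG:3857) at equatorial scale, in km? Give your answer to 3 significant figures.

Mercator is conformal, so the point scale is isotropic: h = k = sec φ = 1/cos φ.
Along the parallel, k = sec 45.6° = 1/0.6997 = 1.429.
Map distance = 1590 × 1.429 ≈ 2270 km.

2270 km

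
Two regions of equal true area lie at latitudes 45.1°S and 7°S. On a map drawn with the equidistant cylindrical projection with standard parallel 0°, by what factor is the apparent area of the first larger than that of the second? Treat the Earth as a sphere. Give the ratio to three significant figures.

For the equirectangular projection with φ₀ = 0 (plate carrée), h = 1 along meridians and k = sec φ along parallels.
Areal scale at 45.1°: h·k = 1.000 × 1.417 = 1.417.
Areal scale at 7°: h·k = 1.000 × 1.008 = 1.008.
Ratio = 1.417/1.008 ≈ 1.41.

1.41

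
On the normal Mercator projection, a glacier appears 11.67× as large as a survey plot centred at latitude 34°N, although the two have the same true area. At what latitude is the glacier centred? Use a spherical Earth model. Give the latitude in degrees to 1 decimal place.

On Mercator, (apparent₁)/(apparent₂) = sec²φ₁ / sec²φ₂ when true areas are equal.
cos²φ₂ / cos²φ₁ = 11.67  ⇒  cos φ₁ = cos 34° / √11.67 = 0.8290/3.416 = 0.2427.
φ₁ = arccos(0.2427) ≈ 76.0°.

76.0°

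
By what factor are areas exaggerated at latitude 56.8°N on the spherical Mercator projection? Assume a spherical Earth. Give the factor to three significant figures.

Mercator is conformal, so the point scale is isotropic: h = k = sec φ = 1/cos φ.
Areal scale = k² = sec²φ = 1/cos²(56.8°) = 1/0.5476² = 3.335.

3.34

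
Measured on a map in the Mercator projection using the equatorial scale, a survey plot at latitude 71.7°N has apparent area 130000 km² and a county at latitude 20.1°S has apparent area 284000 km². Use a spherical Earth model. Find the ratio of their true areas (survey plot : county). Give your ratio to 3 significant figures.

0.0512

Since Mercator area scale is 1/cos²φ, the true area equals the apparent area multiplied by cos²φ.
True area of survey plot: 130000 × cos²(71.7°) = 130000 × 0.09859 = 12820 km².
True area of county: 284000 × cos²(20.1°) = 284000 × 0.8819 = 250500 km².
Ratio = 12820 / 250500 ≈ 0.0512.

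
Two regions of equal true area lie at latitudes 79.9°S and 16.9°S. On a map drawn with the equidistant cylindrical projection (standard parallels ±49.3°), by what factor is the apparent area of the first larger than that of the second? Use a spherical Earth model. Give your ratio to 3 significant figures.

5.46

With standard parallel φ₀ = 49.3°, the equirectangular projection gives x = Rλ cos φ₀, y = Rφ, so h = 1 and k = cos 49.3° / cos φ.
Areal scale at 79.9°: h·k = 1.000 × 3.718 = 3.718.
Areal scale at 16.9°: h·k = 1.000 × 0.6815 = 0.6815.
Ratio = 3.718/0.6815 ≈ 5.46.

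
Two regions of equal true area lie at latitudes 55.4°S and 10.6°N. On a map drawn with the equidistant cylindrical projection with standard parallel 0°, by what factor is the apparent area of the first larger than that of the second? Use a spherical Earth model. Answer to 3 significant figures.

Plate carrée maps x = Rλ, y = Rφ. The meridian scale is h = 1 and the parallel scale is k = 1/cos φ = sec φ.
Areal scale at 55.4°: h·k = 1.000 × 1.761 = 1.761.
Areal scale at 10.6°: h·k = 1.000 × 1.017 = 1.017.
Ratio = 1.761/1.017 ≈ 1.73.

1.73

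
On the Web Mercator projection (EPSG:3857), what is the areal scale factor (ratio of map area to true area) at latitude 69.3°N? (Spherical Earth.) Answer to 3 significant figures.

Mercator is conformal, so the point scale is isotropic: h = k = sec φ = 1/cos φ.
Areal scale = k² = sec²φ = 1/cos²(69.3°) = 1/0.3535² = 8.004.

8.00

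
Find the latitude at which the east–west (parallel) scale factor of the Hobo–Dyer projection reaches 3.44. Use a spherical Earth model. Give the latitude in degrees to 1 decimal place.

76.7°

Hobo–Dyer is a cylindrical equal-area projection with standard parallels at ±37.5°. Cylindrical equal-area (φ₀ = 37.5°): h = cos φ / cos 37.5° along meridians, k = cos 37.5° / cos φ along parallels; h·k = 1.
k = cos φ₀ / cos φ = 3.44  ⇒  cos φ = cos 37.5° / 3.44 = 0.2306.
φ = arccos(0.2306) ≈ 76.7°.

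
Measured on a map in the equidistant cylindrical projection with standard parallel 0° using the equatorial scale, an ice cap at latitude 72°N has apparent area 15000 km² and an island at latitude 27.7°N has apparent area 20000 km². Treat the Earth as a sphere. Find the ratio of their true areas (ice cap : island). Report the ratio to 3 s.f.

On the plate carrée, areal scale = h·k = 1 × sec φ, so true area = apparent × cos φ.
True area of ice cap: 15000 × cos(72°) = 15000 × 0.3090 = 4635 km².
True area of island: 20000 × cos(27.7°) = 20000 × 0.8854 = 17710 km².
Ratio = 4635 / 17710 ≈ 0.262.

0.262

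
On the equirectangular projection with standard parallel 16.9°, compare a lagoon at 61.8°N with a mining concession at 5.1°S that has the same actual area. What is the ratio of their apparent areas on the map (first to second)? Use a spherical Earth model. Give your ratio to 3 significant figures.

2.11

With standard parallel φ₀ = 16.9°, the equirectangular projection gives x = Rλ cos φ₀, y = Rφ, so h = 1 and k = cos 16.9° / cos φ.
Areal scale at 61.8°: h·k = 1.000 × 2.025 = 2.025.
Areal scale at 5.1°: h·k = 1.000 × 0.9606 = 0.9606.
Ratio = 2.025/0.9606 ≈ 2.11.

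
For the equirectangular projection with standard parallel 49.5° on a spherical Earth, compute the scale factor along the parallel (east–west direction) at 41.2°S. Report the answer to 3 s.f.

0.863

With standard parallel φ₀ = 49.5°, the equirectangular projection gives x = Rλ cos φ₀, y = Rφ, so h = 1 and k = cos 49.5° / cos φ.
k = cos 49.5° / cos 41.2° = 0.6494/0.7524 = 0.8632.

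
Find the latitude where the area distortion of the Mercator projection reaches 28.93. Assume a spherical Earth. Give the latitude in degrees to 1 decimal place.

Mercator areal scale is sec²φ.
sec²φ = 28.93  ⇒  cos²φ = 0.03457  ⇒  cos φ = 0.1859.
φ = arccos(0.1859) ≈ 79.3°.

79.3°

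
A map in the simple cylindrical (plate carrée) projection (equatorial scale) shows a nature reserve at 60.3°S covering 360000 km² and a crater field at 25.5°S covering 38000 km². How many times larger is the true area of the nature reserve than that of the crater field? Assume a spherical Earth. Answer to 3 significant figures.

5.20

Plate carrée has h = 1 and k = sec φ, giving areal scale sec φ; true area = (apparent area) · cos φ.
True area of nature reserve: 360000 × cos(60.3°) = 360000 × 0.4955 = 178400 km².
True area of crater field: 38000 × cos(25.5°) = 38000 × 0.9026 = 34300 km².
Ratio = 178400 / 34300 ≈ 5.20.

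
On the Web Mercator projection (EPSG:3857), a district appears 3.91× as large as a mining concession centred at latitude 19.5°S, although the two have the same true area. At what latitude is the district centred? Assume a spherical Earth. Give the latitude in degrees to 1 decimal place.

For equal true areas on Mercator, apparent areas scale as sec²φ, so the ratio is cos²φ₂ / cos²φ₁.
cos²φ₂ / cos²φ₁ = 3.91  ⇒  cos φ₁ = cos 19.5° / √3.91 = 0.9426/1.977 = 0.4767.
φ₁ = arccos(0.4767) ≈ 61.5°.

61.5°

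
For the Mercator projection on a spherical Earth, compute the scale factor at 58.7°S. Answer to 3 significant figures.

For Mercator, h = k = sec φ (a conformal cylindrical projection has a single point scale, 1/cos φ).
k = 1/cos 58.7° = 1/0.5195 = 1.925.

1.92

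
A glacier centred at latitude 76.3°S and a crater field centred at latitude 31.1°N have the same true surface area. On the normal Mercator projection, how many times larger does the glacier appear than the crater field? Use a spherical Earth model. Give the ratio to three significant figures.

13.1

Mercator is conformal with k = sec φ, so areal scale = k² = sec²φ.
At 76.3°: sec²(76.3°) = 1/0.2368² = 17.83.
At 31.1°: sec²(31.1°) = 1/0.8563² = 1.364.
Ratio = 17.83/1.364 = cos²(31.1°)/cos²(76.3°) ≈ 13.1.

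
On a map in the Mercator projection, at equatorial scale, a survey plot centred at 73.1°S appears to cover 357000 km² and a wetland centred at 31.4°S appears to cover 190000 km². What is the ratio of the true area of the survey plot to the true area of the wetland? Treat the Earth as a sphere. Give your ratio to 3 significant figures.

Since Mercator area scale is 1/cos²φ, the true area equals the apparent area multiplied by cos²φ.
True area of survey plot: 357000 × cos²(73.1°) = 357000 × 0.08451 = 30170 km².
True area of wetland: 190000 × cos²(31.4°) = 190000 × 0.7285 = 138400 km².
Ratio = 30170 / 138400 ≈ 0.218.

0.218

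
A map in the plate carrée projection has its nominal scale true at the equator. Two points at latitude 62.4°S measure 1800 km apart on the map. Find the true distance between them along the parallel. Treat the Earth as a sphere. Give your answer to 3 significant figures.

For the equirectangular projection with φ₀ = 0 (plate carrée), h = 1 along meridians and k = sec φ along parallels.
Along the parallel at 62.4°, map distances are exaggerated by k = sec 62.4° = 2.158.
True distance = 1800 / 2.158 = 1800 × cos 62.4° ≈ 834 km.

834 km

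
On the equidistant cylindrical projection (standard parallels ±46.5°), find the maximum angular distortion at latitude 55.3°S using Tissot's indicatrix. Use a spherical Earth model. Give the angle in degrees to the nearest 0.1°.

10.9°

The equidistant cylindrical projection with φ₀ = 46.5° has h = 1 (meridians true) and k = cos φ₀ / cos φ along parallels.
At 55.3°: h = 1.000, k = 1.209; principal scales a = 1.209, b = 1.000.
sin(ω/2) = (a − b)/(a + b) = 0.2092/2.209 = 0.09468, so ω = 2 arcsin(0.09468) ≈ 10.9°.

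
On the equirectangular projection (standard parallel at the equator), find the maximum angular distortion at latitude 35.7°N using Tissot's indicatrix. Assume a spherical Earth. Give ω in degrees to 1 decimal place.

11.9°

Plate carrée maps x = Rλ, y = Rφ. The meridian scale is h = 1 and the parallel scale is k = 1/cos φ = sec φ.
At 35.7°: h = 1.000, k = 1.231; principal scales a = 1.231, b = 1.000.
sin(ω/2) = (a − b)/(a + b) = 0.2314/2.231 = 0.1037, so ω = 2 arcsin(0.1037) ≈ 11.9°.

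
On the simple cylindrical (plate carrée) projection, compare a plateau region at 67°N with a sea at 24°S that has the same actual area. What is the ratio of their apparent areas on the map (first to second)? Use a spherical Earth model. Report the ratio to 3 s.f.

Plate carrée maps x = Rλ, y = Rφ. The meridian scale is h = 1 and the parallel scale is k = 1/cos φ = sec φ.
Areal scale at 67°: h·k = 1.000 × 2.559 = 2.559.
Areal scale at 24°: h·k = 1.000 × 1.095 = 1.095.
Ratio = 2.559/1.095 ≈ 2.34.

2.34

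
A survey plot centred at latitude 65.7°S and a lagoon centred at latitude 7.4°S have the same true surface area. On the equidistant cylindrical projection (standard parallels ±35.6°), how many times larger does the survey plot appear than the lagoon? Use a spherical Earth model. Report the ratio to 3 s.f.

With standard parallel φ₀ = 35.6°, the equirectangular projection gives x = Rλ cos φ₀, y = Rφ, so h = 1 and k = cos 35.6° / cos φ.
Areal scale at 65.7°: h·k = 1.000 × 1.976 = 1.976.
Areal scale at 7.4°: h·k = 1.000 × 0.8199 = 0.8199.
Ratio = 1.976/0.8199 ≈ 2.41.

2.41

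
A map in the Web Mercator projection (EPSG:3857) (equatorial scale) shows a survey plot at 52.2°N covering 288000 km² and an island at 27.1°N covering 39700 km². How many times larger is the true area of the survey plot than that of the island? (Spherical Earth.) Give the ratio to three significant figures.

On Mercator the areal scale is sec²φ, so true area = apparent × cos²φ.
True area of survey plot: 288000 × cos²(52.2°) = 288000 × 0.3757 = 108200 km².
True area of island: 39700 × cos²(27.1°) = 39700 × 0.7925 = 31460 km².
Ratio = 108200 / 31460 ≈ 3.44.

3.44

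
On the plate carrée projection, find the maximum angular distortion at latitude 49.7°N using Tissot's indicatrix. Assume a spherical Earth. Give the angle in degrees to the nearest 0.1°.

24.8°

In the plate carrée (x = Rλ, y = Rφ), meridians are true-scale (h = 1) and parallels are stretched by k = sec φ.
At 49.7°: h = 1.000, k = 1.546; principal scales a = 1.546, b = 1.000.
sin(ω/2) = (a − b)/(a + b) = 0.5461/2.546 = 0.2145, so ω = 2 arcsin(0.2145) ≈ 24.8°.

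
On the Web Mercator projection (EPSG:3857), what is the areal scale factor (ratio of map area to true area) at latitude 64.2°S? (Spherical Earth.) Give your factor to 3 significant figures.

5.28

The Mercator projection is conformal; its linear scale factor is the same in every direction and equals sec φ = 1/cos φ.
Areal scale = k² = sec²φ = 1/cos²(64.2°) = 1/0.4352² = 5.279.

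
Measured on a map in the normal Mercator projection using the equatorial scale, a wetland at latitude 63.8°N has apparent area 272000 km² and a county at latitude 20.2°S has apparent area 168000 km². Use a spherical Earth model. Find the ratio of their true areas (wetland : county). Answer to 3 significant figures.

0.358

Since Mercator area scale is 1/cos²φ, the true area equals the apparent area multiplied by cos²φ.
True area of wetland: 272000 × cos²(63.8°) = 272000 × 0.1949 = 53020 km².
True area of county: 168000 × cos²(20.2°) = 168000 × 0.8808 = 148000 km².
Ratio = 53020 / 148000 ≈ 0.358.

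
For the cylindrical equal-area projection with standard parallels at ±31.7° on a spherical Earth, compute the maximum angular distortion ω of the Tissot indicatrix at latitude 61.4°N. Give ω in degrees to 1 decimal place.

62.5°

A cylindrical equal-area projection with standard parallel φ₀ has meridian scale h = cos φ / cos φ₀ and parallel scale k = cos φ₀ / cos φ (so areas are preserved, h·k = 1).
At 61.4°: h = 0.5626, k = 1.777; principal scales a = 1.777, b = 0.5626.
sin(ω/2) = (a − b)/(a + b) = 1.215/2.340 = 0.5191, so ω = 2 arcsin(0.5191) ≈ 62.5°.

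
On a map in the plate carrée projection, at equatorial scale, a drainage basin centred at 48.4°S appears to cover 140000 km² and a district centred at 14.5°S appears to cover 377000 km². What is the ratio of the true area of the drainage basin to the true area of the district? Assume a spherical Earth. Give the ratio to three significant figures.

Plate carrée has h = 1 and k = sec φ, giving areal scale sec φ; true area = (apparent area) · cos φ.
True area of drainage basin: 140000 × cos(48.4°) = 140000 × 0.6639 = 92950 km².
True area of district: 377000 × cos(14.5°) = 377000 × 0.9681 = 365000 km².
Ratio = 92950 / 365000 ≈ 0.255.

0.255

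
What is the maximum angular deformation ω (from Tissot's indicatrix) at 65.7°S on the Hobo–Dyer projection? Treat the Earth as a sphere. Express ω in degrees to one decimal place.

70.3°

Hobo–Dyer is a cylindrical equal-area projection with standard parallels at ±37.5°. Cylindrical equal-area (φ₀ = 37.5°): h = cos φ / cos 37.5° along meridians, k = cos 37.5° / cos φ along parallels; h·k = 1.
At 65.7°: h = 0.5187, k = 1.928; principal scales a = 1.928, b = 0.5187.
sin(ω/2) = (a − b)/(a + b) = 1.409/2.447 = 0.5760, so ω = 2 arcsin(0.5760) ≈ 70.3°.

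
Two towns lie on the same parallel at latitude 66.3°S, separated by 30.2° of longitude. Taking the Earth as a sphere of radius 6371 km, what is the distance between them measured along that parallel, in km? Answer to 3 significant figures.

1350 km

Arc length along a parallel = R cos φ · Δλ (with Δλ in radians).
= 6371 × cos 66.3° × (30.2° × π/180) = 6371 × 0.4019 × 0.5271 ≈ 1350 km.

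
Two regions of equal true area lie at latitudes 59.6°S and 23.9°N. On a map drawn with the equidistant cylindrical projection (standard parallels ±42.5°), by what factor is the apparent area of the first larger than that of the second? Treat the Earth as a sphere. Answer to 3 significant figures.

In the equirectangular projection with standard parallel φ₀ = 42.5° (x = Rλ cos φ₀, y = Rφ), meridians are true-scale (h = 1) and the parallel scale is k = cos φ₀ / cos φ.
Areal scale at 59.6°: h·k = 1.000 × 1.457 = 1.457.
Areal scale at 23.9°: h·k = 1.000 × 0.8064 = 0.8064.
Ratio = 1.457/0.8064 ≈ 1.81.

1.81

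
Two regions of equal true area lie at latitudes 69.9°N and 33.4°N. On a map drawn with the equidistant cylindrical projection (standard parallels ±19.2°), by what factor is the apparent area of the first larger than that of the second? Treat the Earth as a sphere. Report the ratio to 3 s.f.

2.43

With standard parallel φ₀ = 19.2°, the equirectangular projection gives x = Rλ cos φ₀, y = Rφ, so h = 1 and k = cos 19.2° / cos φ.
Areal scale at 69.9°: h·k = 1.000 × 2.748 = 2.748.
Areal scale at 33.4°: h·k = 1.000 × 1.131 = 1.131.
Ratio = 2.748/1.131 ≈ 2.43.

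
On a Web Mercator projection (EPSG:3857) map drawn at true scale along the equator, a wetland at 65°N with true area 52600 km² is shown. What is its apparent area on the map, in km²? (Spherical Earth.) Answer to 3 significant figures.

For Mercator, h = k = sec φ (a conformal cylindrical projection has a single point scale, 1/cos φ).
Areal scale = k² = sec²φ = 1/cos²(65°) = 1/0.4226² = 5.599.
Apparent area = 52600 × 5.599 ≈ 295000 km².

295000 km²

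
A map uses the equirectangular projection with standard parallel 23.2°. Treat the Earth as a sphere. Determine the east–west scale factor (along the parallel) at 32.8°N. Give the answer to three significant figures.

The equidistant cylindrical projection with φ₀ = 23.2° has h = 1 (meridians true) and k = cos φ₀ / cos φ along parallels.
k = cos 23.2° / cos 32.8° = 0.9191/0.8406 = 1.093.

1.09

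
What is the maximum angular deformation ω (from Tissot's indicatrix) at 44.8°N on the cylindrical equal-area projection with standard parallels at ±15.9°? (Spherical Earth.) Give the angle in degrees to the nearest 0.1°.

34.3°

Cylindrical equal-area (φ₀ = 15.9°): h = cos φ / cos 15.9° along meridians, k = cos 15.9° / cos φ along parallels; h·k = 1.
At 44.8°: h = 0.7378, k = 1.355; principal scales a = 1.355, b = 0.7378.
sin(ω/2) = (a − b)/(a + b) = 0.6176/2.093 = 0.2950, so ω = 2 arcsin(0.2950) ≈ 34.3°.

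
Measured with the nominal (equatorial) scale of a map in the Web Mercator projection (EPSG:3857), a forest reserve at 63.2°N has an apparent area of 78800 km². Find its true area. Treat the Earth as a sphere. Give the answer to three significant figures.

The Mercator projection is conformal; its linear scale factor is the same in every direction and equals sec φ = 1/cos φ.
Areal scale = k² = sec²φ = 1/cos²(63.2°) = 1/0.4509² = 4.919.
True area = apparent / (areal scale) = 78800 / 4.919 ≈ 16000 km².

16000 km²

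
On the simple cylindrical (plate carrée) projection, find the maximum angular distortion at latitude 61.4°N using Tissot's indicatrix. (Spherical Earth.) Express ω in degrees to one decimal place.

41.3°

Plate carrée maps x = Rλ, y = Rφ. The meridian scale is h = 1 and the parallel scale is k = 1/cos φ = sec φ.
At 61.4°: h = 1.000, k = 2.089; principal scales a = 2.089, b = 1.000.
sin(ω/2) = (a − b)/(a + b) = 1.089/3.089 = 0.3525, so ω = 2 arcsin(0.3525) ≈ 41.3°.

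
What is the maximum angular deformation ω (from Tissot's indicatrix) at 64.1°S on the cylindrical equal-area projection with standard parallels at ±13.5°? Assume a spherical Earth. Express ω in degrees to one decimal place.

83.2°

Cylindrical equal-area (φ₀ = 13.5°): h = cos φ / cos 13.5° along meridians, k = cos 13.5° / cos φ along parallels; h·k = 1.
At 64.1°: h = 0.4492, k = 2.226; principal scales a = 2.226, b = 0.4492.
sin(ω/2) = (a − b)/(a + b) = 1.777/2.675 = 0.6642, so ω = 2 arcsin(0.6642) ≈ 83.2°.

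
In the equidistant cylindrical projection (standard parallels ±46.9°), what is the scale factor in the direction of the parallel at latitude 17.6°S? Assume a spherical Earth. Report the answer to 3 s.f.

With standard parallel φ₀ = 46.9°, the equirectangular projection gives x = Rλ cos φ₀, y = Rφ, so h = 1 and k = cos 46.9° / cos φ.
k = cos 46.9° / cos 17.6° = 0.6833/0.9532 = 0.7168.

0.717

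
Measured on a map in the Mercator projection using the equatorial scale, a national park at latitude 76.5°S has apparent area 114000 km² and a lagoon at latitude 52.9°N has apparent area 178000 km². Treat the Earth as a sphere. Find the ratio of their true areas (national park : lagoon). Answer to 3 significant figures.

Since Mercator area scale is 1/cos²φ, the true area equals the apparent area multiplied by cos²φ.
True area of national park: 114000 × cos²(76.5°) = 114000 × 0.05450 = 6213 km².
True area of lagoon: 178000 × cos²(52.9°) = 178000 × 0.3639 = 64770 km².
Ratio = 6213 / 64770 ≈ 0.0959.

0.0959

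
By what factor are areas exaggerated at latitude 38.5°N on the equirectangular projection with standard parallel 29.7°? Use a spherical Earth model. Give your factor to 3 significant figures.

In the equirectangular projection with standard parallel φ₀ = 29.7° (x = Rλ cos φ₀, y = Rφ), meridians are true-scale (h = 1) and the parallel scale is k = cos φ₀ / cos φ.
Areal scale = h·k = 1 × cos φ₀ / cos φ; at 38.5°, h = 1.000, k = 1.110, so h·k = 1.110.

1.11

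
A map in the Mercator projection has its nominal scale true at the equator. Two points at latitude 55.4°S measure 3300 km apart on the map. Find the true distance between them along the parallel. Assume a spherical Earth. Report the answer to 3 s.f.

1870 km

For Mercator, h = k = sec φ (a conformal cylindrical projection has a single point scale, 1/cos φ).
Along the parallel at 55.4°, map distances are exaggerated by k = sec 55.4° = 1.761.
True distance = 3300 / 1.761 = 3300 × cos 55.4° ≈ 1870 km.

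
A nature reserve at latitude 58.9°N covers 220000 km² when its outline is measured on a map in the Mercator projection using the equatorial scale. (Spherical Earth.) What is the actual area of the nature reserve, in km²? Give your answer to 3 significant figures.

The Mercator projection is conformal; its linear scale factor is the same in every direction and equals sec φ = 1/cos φ.
Areal scale = k² = sec²φ = 1/cos²(58.9°) = 1/0.5165² = 3.748.
True area = apparent / (areal scale) = 220000 / 3.748 ≈ 58700 km².

58700 km²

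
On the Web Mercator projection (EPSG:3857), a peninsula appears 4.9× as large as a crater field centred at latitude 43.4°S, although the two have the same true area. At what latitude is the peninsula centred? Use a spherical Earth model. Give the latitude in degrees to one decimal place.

For equal true areas on Mercator, apparent areas scale as sec²φ, so the ratio is cos²φ₂ / cos²φ₁.
cos²φ₂ / cos²φ₁ = 4.9  ⇒  cos φ₁ = cos 43.4° / √4.9 = 0.7266/2.214 = 0.3282.
φ₁ = arccos(0.3282) ≈ 70.8°.

70.8°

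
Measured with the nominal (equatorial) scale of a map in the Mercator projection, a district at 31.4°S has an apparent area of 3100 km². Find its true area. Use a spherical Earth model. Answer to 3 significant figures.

2260 km²

For Mercator, h = k = sec φ (a conformal cylindrical projection has a single point scale, 1/cos φ).
Areal scale = k² = sec²φ = 1/cos²(31.4°) = 1/0.8536² = 1.373.
True area = apparent / (areal scale) = 3100 / 1.373 ≈ 2260 km².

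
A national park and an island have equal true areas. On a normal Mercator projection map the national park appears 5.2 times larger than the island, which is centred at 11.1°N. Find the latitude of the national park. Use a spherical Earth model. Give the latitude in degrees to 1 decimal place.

Mercator areal scale is sec²φ, so apparent-area ratio = sec²φ₁ / sec²φ₂ = cos²φ₂ / cos²φ₁.
cos²φ₂ / cos²φ₁ = 5.2  ⇒  cos φ₁ = cos 11.1° / √5.2 = 0.9813/2.280 = 0.4303.
φ₁ = arccos(0.4303) ≈ 64.5°.

64.5°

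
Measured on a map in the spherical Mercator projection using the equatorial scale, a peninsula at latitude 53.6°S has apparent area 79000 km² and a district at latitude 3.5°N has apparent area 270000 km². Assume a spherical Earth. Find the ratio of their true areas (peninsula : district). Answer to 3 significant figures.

On Mercator the areal scale is sec²φ, so true area = apparent × cos²φ.
True area of peninsula: 79000 × cos²(53.6°) = 79000 × 0.3521 = 27820 km².
True area of district: 270000 × cos²(3.5°) = 270000 × 0.9963 = 269000 km².
Ratio = 27820 / 269000 ≈ 0.103.

0.103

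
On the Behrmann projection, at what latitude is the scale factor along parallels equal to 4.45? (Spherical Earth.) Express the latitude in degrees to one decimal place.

78.8°

Behrmann is a cylindrical equal-area projection with standard parallels at ±30°. A cylindrical equal-area projection with standard parallel φ₀ has meridian scale h = cos φ / cos φ₀ and parallel scale k = cos φ₀ / cos φ (so areas are preserved, h·k = 1).
k = cos φ₀ / cos φ = 4.45  ⇒  cos φ = cos 30° / 4.45 = 0.1946.
φ = arccos(0.1946) ≈ 78.8°.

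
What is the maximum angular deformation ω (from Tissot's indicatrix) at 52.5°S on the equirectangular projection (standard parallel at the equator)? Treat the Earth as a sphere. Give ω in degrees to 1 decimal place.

28.2°

For the equirectangular projection with φ₀ = 0 (plate carrée), h = 1 along meridians and k = sec φ along parallels.
At 52.5°: h = 1.000, k = 1.643; principal scales a = 1.643, b = 1.000.
sin(ω/2) = (a − b)/(a + b) = 0.6427/2.643 = 0.2432, so ω = 2 arcsin(0.2432) ≈ 28.2°.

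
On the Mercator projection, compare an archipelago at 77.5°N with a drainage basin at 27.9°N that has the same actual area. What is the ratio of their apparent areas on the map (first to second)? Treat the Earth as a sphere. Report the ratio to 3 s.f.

16.7

Mercator is conformal with k = sec φ, so areal scale = k² = sec²φ.
At 77.5°: sec²(77.5°) = 1/0.2164² = 21.35.
At 27.9°: sec²(27.9°) = 1/0.8838² = 1.280.
Ratio = 21.35/1.280 = cos²(27.9°)/cos²(77.5°) ≈ 16.7.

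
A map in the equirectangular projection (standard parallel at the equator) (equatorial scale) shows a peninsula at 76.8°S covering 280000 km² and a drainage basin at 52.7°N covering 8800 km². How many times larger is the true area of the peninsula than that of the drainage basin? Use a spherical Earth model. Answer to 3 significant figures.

On the plate carrée, areal scale = h·k = 1 × sec φ, so true area = apparent × cos φ.
True area of peninsula: 280000 × cos(76.8°) = 280000 × 0.2284 = 63940 km².
True area of drainage basin: 8800 × cos(52.7°) = 8800 × 0.6060 = 5333 km².
Ratio = 63940 / 5333 ≈ 12.0.

12.0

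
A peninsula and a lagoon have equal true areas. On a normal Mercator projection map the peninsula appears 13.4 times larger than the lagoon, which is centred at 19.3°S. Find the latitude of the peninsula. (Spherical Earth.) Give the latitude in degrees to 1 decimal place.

75.1°

Mercator areal scale is sec²φ, so apparent-area ratio = sec²φ₁ / sec²φ₂ = cos²φ₂ / cos²φ₁.
cos²φ₂ / cos²φ₁ = 13.4  ⇒  cos φ₁ = cos 19.3° / √13.4 = 0.9438/3.661 = 0.2578.
φ₁ = arccos(0.2578) ≈ 75.1°.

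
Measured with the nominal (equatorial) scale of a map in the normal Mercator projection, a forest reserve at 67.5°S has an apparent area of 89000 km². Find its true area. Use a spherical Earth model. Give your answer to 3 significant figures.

13000 km²

For Mercator, h = k = sec φ (a conformal cylindrical projection has a single point scale, 1/cos φ).
Areal scale = k² = sec²φ = 1/cos²(67.5°) = 1/0.3827² = 6.828.
True area = apparent / (areal scale) = 89000 / 6.828 ≈ 13000 km².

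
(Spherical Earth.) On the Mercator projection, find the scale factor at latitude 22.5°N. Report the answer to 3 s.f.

1.08

For Mercator, h = k = sec φ (a conformal cylindrical projection has a single point scale, 1/cos φ).
k = 1/cos 22.5° = 1/0.9239 = 1.082.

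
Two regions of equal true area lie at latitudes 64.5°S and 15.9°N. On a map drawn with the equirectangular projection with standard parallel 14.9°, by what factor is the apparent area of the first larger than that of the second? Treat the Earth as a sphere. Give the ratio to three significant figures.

2.23

The equidistant cylindrical projection with φ₀ = 14.9° has h = 1 (meridians true) and k = cos φ₀ / cos φ along parallels.
Areal scale at 64.5°: h·k = 1.000 × 2.245 = 2.245.
Areal scale at 15.9°: h·k = 1.000 × 1.005 = 1.005.
Ratio = 2.245/1.005 ≈ 2.23.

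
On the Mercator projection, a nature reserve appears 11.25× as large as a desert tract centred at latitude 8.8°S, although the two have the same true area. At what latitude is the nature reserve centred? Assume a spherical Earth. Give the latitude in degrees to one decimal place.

72.9°

Mercator areal scale is sec²φ, so apparent-area ratio = sec²φ₁ / sec²φ₂ = cos²φ₂ / cos²φ₁.
cos²φ₂ / cos²φ₁ = 11.25  ⇒  cos φ₁ = cos 8.8° / √11.25 = 0.9882/3.354 = 0.2946.
φ₁ = arccos(0.2946) ≈ 72.9°.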